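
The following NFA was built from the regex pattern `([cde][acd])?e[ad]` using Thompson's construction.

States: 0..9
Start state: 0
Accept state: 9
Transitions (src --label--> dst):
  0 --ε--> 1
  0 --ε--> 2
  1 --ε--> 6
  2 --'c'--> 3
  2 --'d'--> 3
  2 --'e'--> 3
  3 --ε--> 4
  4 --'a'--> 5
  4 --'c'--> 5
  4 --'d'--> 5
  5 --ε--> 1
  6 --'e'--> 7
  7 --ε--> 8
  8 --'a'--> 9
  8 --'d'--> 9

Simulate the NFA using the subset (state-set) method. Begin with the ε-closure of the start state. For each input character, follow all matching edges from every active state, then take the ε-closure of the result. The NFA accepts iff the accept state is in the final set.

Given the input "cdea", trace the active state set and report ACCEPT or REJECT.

Answer: ACCEPT

Steps:
initial (ε-close {0}): {0,1,2,6}
'c' @ 1: {3,4}
'd' @ 2: {1,5,6}
'e' @ 3: {7,8}
'a' @ 4: {9}  (accept∈set)
after full input: {9}  (accept=9 in)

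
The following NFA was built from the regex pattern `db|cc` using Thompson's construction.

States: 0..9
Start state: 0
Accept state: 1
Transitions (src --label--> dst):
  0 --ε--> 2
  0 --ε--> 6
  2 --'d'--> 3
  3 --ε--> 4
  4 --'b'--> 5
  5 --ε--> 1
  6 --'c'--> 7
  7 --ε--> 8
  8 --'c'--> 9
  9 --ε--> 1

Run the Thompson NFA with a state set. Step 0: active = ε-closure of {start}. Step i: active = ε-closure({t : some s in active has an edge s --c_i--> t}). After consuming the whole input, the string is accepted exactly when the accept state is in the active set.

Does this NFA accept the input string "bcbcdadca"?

Answer: REJECT

Trace:
initial (ε-close {0}): {0,2,6}
'b' @ 1: {}  — dead — no transitions
rest 'cbcdadca' ignored (set empty)
final: {}; accept 1 not in set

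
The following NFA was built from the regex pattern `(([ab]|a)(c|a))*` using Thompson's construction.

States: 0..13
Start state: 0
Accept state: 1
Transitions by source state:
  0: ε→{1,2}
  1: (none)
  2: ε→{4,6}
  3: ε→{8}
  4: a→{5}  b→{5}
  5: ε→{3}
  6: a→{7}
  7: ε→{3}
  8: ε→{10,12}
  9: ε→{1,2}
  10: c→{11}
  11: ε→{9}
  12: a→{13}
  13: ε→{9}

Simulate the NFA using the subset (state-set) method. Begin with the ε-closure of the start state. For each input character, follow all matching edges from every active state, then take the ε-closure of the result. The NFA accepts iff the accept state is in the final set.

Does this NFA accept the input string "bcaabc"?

Answer: ACCEPT

Steps:
start: ε-closure({0}) = {0,1,2,4,6}
'b' @ 1: {3,5,8,10,12}
'c' @ 2: {1,2,4,6,9,11}  (accept∈set)
'a' @ 3: {3,5,7,8,10,12}
'a' @ 4: {1,2,4,6,9,13}  (accept∈set)
'b' @ 5: {3,5,8,10,12}
'c' @ 6: {1,2,4,6,9,11}  (accept∈set)
final: {1,2,4,6,9,11}; accept 1 in set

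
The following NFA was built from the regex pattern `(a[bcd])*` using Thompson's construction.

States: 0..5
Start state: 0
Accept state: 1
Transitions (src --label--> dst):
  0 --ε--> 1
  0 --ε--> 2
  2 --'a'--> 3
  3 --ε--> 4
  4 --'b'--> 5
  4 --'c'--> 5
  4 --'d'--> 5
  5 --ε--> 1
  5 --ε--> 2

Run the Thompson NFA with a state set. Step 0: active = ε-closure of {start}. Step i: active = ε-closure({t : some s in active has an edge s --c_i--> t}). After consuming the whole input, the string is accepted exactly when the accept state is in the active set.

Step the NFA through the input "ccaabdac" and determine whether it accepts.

Answer: REJECT

Steps:
start: ε-closure({0}) = {0,1,2}
'c' @ 1: {}  — dead — no transitions
rest 'caabdac' ignored (set empty)
after full input: {}  (accept=1 not in)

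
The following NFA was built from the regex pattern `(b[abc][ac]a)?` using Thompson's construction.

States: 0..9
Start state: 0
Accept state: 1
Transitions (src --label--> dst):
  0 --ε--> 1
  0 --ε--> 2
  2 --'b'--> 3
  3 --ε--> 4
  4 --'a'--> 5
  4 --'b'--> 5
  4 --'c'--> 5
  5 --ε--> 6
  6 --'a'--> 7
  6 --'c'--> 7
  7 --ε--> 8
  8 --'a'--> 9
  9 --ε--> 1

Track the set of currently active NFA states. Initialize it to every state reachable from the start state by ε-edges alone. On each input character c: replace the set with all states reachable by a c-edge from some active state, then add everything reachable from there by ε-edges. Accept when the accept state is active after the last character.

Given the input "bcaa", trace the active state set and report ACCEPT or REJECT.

S₀ = ε-closure({0}) = {0,1,2}
'b' @ 1: {3,4}
'c' @ 2: {5,6}
'a' @ 3: {7,8}
'a' @ 4: {1,9}  (accept∈set)
after full input: {1,9}  (accept=1 in)

Answer: ACCEPT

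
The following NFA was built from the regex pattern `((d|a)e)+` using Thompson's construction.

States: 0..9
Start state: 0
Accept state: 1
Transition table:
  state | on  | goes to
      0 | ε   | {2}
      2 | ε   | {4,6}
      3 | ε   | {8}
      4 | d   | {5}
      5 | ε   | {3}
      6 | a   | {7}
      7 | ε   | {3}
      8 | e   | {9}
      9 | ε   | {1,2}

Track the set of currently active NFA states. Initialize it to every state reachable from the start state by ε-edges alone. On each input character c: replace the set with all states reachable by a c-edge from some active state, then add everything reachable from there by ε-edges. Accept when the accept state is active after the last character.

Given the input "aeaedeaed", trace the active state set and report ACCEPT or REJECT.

Answer: REJECT

Derivation:
initial (ε-close {0}): {0,2,4,6}
'a' @ 1: {3,7,8}
'e' @ 2: {1,2,4,6,9}  [accepting]
'a' @ 3: {3,7,8}
'e' @ 4: {1,2,4,6,9}  [accepting]
'd' @ 5: {3,5,8}
'e' @ 6: {1,2,4,6,9}  [accepting]
'a' @ 7: {3,7,8}
'e' @ 8: {1,2,4,6,9}  [accepting]
'd' @ 9: {3,5,8}
end set {3,5,8} — state 1 not in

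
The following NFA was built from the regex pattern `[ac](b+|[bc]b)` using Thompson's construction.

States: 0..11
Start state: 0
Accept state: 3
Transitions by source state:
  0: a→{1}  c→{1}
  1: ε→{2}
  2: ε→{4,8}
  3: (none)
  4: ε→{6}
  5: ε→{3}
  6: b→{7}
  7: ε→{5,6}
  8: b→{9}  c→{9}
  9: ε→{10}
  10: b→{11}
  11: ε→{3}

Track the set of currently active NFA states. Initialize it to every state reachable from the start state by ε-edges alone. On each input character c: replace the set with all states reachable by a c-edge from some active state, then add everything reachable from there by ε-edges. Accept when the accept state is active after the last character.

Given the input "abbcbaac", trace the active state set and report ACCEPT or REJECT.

S₀ = ε-closure({0}) = {0}
'a' @ 1: {1,2,4,6,8}
'b' @ 2: {3,5,6,7,9,10}  [accepting]
'b' @ 3: {3,5,6,7,11}  [accepting]
'c' @ 4: {}  — state set empty
rest 'baac' ignored (set empty)
end set {} — state 3 not in

Answer: REJECT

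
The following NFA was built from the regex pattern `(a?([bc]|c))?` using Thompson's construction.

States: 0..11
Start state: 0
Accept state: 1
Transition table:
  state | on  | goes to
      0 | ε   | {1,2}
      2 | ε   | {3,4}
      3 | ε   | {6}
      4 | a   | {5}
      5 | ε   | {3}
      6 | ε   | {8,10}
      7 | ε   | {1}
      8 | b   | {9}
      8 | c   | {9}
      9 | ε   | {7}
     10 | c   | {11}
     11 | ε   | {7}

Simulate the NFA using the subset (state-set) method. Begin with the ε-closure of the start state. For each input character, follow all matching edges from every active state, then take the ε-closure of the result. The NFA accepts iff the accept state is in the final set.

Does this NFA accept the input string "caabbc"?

Answer: REJECT

Steps:
start: ε-closure({0}) = {0,1,2,3,4,6,8,10}
'c' @ 1: {1,7,9,11}  [accepting]
'a' @ 2: {}  — state set empty
rest 'abbc' ignored (set empty)
after full input: {}  (accept=1 not in)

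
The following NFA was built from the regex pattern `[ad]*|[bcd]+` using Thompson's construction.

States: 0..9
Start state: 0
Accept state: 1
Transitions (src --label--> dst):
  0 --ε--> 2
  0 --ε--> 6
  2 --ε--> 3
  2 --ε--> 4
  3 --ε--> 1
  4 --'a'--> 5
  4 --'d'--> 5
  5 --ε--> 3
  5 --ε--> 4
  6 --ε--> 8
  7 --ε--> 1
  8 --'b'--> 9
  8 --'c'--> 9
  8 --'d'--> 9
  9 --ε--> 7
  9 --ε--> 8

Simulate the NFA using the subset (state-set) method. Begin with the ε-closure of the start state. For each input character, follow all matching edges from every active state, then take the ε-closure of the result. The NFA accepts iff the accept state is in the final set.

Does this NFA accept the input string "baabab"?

Answer: REJECT

Trace:
S₀ = ε-closure({0}) = {0,1,2,3,4,6,8}
'b' @ 1: {1,7,8,9}  (accept∈set)
'a' @ 2: {}  — no active states
rest 'abab' ignored (set empty)
final: {}; accept 1 not in set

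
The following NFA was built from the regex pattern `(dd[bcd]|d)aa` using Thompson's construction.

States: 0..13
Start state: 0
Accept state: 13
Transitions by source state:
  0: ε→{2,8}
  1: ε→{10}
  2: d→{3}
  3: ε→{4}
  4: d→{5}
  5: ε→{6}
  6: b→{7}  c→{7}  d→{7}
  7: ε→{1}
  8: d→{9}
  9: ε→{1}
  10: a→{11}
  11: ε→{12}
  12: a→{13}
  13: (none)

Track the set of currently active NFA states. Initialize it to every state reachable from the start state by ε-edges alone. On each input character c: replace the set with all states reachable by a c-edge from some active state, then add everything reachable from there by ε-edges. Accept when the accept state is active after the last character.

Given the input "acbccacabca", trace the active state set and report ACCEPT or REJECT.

Answer: REJECT

Derivation:
S₀ = ε-closure({0}) = {0,2,8}
'a' @ 1: {}  — state set empty
rest 'cbccacabca' ignored (set empty)
final: {}; accept 13 not in set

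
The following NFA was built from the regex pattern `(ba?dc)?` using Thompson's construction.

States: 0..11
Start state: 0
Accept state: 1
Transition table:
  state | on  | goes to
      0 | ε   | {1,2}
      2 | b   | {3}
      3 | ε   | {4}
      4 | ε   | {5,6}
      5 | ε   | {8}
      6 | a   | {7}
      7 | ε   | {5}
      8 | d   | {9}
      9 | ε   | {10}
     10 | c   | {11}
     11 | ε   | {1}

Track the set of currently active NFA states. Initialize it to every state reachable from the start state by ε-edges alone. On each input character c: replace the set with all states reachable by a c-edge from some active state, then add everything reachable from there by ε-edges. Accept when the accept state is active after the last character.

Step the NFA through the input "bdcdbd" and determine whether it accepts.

start: ε-closure({0}) = {0,1,2}
'b' @ 1: {3,4,5,6,8}
'd' @ 2: {9,10}
'c' @ 3: {1,11}  [accepting]
'd' @ 4: {}  — dead — no transitions
rest 'bd' ignored (set empty)
after full input: {}  (accept=1 not in)

Answer: REJECT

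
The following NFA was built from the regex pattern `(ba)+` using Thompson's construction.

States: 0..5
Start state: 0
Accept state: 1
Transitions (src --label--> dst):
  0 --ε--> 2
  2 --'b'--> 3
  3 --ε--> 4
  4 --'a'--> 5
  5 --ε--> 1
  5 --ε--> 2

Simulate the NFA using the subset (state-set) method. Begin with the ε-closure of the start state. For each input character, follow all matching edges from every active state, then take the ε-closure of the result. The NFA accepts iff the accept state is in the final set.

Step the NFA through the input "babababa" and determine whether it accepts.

Answer: ACCEPT

Trace:
S₀ = ε-closure({0}) = {0,2}
'b' @ 1: {3,4}
'a' @ 2: {1,2,5}  ✓accept
'b' @ 3: {3,4}
'a' @ 4: {1,2,5}  ✓accept
'b' @ 5: {3,4}
'a' @ 6: {1,2,5}  ✓accept
'b' @ 7: {3,4}
'a' @ 8: {1,2,5}  ✓accept
final: {1,2,5}; accept 1 in set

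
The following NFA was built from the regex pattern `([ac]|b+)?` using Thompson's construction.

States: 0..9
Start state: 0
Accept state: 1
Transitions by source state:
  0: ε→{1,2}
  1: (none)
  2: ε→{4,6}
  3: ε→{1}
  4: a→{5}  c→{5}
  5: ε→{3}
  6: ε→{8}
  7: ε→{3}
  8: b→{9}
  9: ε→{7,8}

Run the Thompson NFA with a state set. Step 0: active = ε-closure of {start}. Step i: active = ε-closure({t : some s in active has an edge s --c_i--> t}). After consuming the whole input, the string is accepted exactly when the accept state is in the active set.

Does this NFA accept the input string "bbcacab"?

Answer: REJECT

Derivation:
initial (ε-close {0}): {0,1,2,4,6,8}
'b' @ 1: {1,3,7,8,9}  [accepting]
'b' @ 2: {1,3,7,8,9}  [accepting]
'c' @ 3: {}  — dead — no transitions
rest 'acab' ignored (set empty)
end set {} — state 1 not in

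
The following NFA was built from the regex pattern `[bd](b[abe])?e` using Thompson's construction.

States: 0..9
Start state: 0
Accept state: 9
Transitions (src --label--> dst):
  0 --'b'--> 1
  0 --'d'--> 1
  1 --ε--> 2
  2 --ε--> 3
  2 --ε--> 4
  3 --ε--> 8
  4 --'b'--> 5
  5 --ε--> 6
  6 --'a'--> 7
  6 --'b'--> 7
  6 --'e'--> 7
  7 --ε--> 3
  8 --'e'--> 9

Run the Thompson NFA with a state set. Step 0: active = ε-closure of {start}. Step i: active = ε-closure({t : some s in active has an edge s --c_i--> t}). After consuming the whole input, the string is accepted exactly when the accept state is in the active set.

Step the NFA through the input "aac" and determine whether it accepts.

Answer: REJECT

Steps:
S₀ = ε-closure({0}) = {0}
'a' @ 1: {}  — no active states
rest 'ac' ignored (set empty)
after full input: {}  (accept=9 not in)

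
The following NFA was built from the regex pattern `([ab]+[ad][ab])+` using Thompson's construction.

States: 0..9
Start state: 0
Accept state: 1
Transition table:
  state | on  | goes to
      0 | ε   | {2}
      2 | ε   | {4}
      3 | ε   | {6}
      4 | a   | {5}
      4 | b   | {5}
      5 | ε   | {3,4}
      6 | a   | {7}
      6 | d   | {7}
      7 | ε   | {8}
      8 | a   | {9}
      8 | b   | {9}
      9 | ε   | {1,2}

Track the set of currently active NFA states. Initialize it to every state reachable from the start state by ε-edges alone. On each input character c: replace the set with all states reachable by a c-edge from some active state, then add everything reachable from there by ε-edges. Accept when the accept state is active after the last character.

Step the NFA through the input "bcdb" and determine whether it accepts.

Answer: REJECT

Trace:
start: ε-closure({0}) = {0,2,4}
'b' @ 1: {3,4,5,6}
'c' @ 2: {}  — no active states
rest 'db' ignored (set empty)
end set {} — state 1 not in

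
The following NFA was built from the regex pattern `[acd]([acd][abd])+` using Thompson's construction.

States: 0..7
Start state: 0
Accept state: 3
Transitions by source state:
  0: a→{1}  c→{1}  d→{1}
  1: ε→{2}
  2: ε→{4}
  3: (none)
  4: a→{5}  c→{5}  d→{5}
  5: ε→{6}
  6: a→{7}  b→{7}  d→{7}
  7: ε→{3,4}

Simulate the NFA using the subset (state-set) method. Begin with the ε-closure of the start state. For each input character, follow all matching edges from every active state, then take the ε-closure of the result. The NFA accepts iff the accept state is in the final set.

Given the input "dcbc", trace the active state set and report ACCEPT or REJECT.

S₀ = ε-closure({0}) = {0}
'd' @ 1: {1,2,4}
'c' @ 2: {5,6}
'b' @ 3: {3,4,7}  ✓accept
'c' @ 4: {5,6}
final: {5,6}; accept 3 not in set

Answer: REJECT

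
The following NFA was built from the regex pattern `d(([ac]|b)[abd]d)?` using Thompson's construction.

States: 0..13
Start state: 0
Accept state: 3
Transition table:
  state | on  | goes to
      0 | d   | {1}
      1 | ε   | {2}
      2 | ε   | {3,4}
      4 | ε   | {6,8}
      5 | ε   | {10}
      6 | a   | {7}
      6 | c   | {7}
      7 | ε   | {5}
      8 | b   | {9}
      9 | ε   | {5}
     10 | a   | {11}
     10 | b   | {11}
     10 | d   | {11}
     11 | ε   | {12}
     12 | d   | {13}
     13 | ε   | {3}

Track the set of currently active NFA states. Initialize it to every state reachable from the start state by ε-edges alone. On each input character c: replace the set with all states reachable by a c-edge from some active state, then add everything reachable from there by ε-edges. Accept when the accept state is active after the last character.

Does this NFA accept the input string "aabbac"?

Answer: REJECT

Trace:
S₀ = ε-closure({0}) = {0}
'a' @ 1: {}  — no active states
rest 'abbac' ignored (set empty)
after full input: {}  (accept=3 not in)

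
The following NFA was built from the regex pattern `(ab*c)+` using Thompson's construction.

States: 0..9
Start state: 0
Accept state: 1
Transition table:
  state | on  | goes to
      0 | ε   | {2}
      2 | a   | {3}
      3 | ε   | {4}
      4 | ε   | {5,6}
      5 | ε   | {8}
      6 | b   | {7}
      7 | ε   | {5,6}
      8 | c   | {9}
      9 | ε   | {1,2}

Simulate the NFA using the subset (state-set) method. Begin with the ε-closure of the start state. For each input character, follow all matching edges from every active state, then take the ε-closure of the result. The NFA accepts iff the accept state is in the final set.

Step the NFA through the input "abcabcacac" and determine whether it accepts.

initial (ε-close {0}): {0,2}
'a' @ 1: {3,4,5,6,8}
'b' @ 2: {5,6,7,8}
'c' @ 3: {1,2,9}  [accepting]
'a' @ 4: {3,4,5,6,8}
'b' @ 5: {5,6,7,8}
'c' @ 6: {1,2,9}  [accepting]
'a' @ 7: {3,4,5,6,8}
'c' @ 8: {1,2,9}  [accepting]
'a' @ 9: {3,4,5,6,8}
'c' @ 10: {1,2,9}  [accepting]
end set {1,2,9} — state 1 in

Answer: ACCEPT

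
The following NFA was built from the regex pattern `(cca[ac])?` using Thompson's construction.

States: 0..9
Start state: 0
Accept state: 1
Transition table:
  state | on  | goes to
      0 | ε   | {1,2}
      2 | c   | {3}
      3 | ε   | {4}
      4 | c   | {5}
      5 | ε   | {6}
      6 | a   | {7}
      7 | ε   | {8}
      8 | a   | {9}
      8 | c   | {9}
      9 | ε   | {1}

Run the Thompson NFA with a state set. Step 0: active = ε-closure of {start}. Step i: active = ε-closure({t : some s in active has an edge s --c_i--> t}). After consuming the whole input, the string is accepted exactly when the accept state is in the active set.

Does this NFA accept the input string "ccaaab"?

S₀ = ε-closure({0}) = {0,1,2}
'c' @ 1: {3,4}
'c' @ 2: {5,6}
'a' @ 3: {7,8}
'a' @ 4: {1,9}  [accepting]
'a' @ 5: {}  — dead — no transitions
rest 'b' ignored (set empty)
final: {}; accept 1 not in set

Answer: REJECT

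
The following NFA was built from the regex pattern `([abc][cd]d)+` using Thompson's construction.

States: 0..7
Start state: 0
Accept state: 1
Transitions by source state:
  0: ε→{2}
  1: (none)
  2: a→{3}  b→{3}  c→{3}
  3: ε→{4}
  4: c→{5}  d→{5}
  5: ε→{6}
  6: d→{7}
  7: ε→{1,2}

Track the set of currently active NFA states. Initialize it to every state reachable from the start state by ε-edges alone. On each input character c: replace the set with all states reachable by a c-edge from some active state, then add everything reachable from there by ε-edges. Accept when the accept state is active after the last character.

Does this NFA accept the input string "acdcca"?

Answer: REJECT

Trace:
start: ε-closure({0}) = {0,2}
'a' @ 1: {3,4}
'c' @ 2: {5,6}
'd' @ 3: {1,2,7}  ✓accept
'c' @ 4: {3,4}
'c' @ 5: {5,6}
'a' @ 6: {}  — no active states
final: {}; accept 1 not in set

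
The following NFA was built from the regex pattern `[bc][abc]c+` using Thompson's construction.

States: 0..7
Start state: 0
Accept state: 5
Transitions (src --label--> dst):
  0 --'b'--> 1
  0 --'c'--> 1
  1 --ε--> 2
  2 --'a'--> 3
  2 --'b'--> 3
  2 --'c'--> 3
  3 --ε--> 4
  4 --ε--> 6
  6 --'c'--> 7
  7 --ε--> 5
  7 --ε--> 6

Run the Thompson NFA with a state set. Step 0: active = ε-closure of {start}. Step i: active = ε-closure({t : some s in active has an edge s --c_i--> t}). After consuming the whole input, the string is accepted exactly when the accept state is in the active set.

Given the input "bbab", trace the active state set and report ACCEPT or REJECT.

initial (ε-close {0}): {0}
'b' @ 1: {1,2}
'b' @ 2: {3,4,6}
'a' @ 3: {}  — dead — no transitions
rest 'b' ignored (set empty)
final: {}; accept 5 not in set

Answer: REJECT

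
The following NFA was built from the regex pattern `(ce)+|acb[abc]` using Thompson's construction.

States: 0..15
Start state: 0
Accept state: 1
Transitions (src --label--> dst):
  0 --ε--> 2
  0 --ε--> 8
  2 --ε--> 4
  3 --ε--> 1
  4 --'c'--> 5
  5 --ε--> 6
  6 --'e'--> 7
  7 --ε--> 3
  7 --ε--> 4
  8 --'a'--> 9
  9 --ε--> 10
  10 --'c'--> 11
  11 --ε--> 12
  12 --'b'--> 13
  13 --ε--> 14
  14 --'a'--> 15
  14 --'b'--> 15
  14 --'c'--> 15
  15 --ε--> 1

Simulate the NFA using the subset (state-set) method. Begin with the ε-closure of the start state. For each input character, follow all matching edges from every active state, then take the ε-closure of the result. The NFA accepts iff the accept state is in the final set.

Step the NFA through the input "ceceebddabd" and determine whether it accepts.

Answer: REJECT

Trace:
S₀ = ε-closure({0}) = {0,2,4,8}
'c' @ 1: {5,6}
'e' @ 2: {1,3,4,7}  ✓accept
'c' @ 3: {5,6}
'e' @ 4: {1,3,4,7}  ✓accept
'e' @ 5: {}  — state set empty
rest 'bddabd' ignored (set empty)
final: {}; accept 1 not in set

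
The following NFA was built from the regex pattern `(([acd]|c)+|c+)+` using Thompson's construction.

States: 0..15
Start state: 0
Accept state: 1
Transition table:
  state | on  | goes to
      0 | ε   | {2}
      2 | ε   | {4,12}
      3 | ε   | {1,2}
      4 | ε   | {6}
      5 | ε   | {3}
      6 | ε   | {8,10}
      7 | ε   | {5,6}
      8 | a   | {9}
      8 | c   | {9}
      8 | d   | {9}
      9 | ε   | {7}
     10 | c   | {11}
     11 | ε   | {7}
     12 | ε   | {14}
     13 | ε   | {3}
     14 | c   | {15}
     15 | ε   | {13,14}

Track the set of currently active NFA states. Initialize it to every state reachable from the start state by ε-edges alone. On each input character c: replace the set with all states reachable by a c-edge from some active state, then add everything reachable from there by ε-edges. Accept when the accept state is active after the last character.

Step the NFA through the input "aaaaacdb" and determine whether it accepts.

Answer: REJECT

Derivation:
initial (ε-close {0}): {0,2,4,6,8,10,12,14}
'a' @ 1: {1,2,3,4,5,6,7,8,9,10,12,14}  (accept∈set)
'a' @ 2: {1,2,3,4,5,6,7,8,9,10,12,14}  (accept∈set)
'a' @ 3: {1,2,3,4,5,6,7,8,9,10,12,14}  (accept∈set)
'a' @ 4: {1,2,3,4,5,6,7,8,9,10,12,14}  (accept∈set)
'a' @ 5: {1,2,3,4,5,6,7,8,9,10,12,14}  (accept∈set)
'c' @ 6: {1,2,3,4,5,6,7,8,9,10,11,12,13,14,15}  (accept∈set)
'd' @ 7: {1,2,3,4,5,6,7,8,9,10,12,14}  (accept∈set)
'b' @ 8: {}  — no active states
after full input: {}  (accept=1 not in)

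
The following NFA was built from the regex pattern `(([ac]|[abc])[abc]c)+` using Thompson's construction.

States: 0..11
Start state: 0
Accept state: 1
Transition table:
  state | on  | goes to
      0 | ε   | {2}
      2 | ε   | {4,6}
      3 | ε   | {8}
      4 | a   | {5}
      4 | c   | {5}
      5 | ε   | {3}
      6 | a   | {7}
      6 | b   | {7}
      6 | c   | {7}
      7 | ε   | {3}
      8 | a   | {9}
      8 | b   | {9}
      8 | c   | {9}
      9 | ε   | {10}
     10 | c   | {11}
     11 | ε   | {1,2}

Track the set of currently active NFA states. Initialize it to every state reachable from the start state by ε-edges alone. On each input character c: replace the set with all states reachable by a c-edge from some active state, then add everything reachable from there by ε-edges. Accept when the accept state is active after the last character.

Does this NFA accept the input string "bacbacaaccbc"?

Answer: ACCEPT

Steps:
S₀ = ε-closure({0}) = {0,2,4,6}
'b' @ 1: {3,7,8}
'a' @ 2: {9,10}
'c' @ 3: {1,2,4,6,11}  [accepting]
'b' @ 4: {3,7,8}
'a' @ 5: {9,10}
'c' @ 6: {1,2,4,6,11}  [accepting]
'a' @ 7: {3,5,7,8}
'a' @ 8: {9,10}
'c' @ 9: {1,2,4,6,11}  [accepting]
'c' @ 10: {3,5,7,8}
'b' @ 11: {9,10}
'c' @ 12: {1,2,4,6,11}  [accepting]
final: {1,2,4,6,11}; accept 1 in set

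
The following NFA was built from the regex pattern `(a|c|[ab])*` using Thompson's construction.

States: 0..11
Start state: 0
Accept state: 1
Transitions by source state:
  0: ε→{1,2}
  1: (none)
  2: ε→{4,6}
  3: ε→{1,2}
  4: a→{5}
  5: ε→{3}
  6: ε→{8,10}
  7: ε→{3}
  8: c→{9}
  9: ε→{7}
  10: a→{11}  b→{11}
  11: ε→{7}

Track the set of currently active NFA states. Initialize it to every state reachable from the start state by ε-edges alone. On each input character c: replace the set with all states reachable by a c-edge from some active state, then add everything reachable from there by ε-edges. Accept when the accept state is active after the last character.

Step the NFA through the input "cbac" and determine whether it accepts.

Answer: ACCEPT

Steps:
S₀ = ε-closure({0}) = {0,1,2,4,6,8,10}
'c' @ 1: {1,2,3,4,6,7,8,9,10}  (accept∈set)
'b' @ 2: {1,2,3,4,6,7,8,10,11}  (accept∈set)
'a' @ 3: {1,2,3,4,5,6,7,8,10,11}  (accept∈set)
'c' @ 4: {1,2,3,4,6,7,8,9,10}  (accept∈set)
end set {1,2,3,4,6,7,8,9,10} — state 1 in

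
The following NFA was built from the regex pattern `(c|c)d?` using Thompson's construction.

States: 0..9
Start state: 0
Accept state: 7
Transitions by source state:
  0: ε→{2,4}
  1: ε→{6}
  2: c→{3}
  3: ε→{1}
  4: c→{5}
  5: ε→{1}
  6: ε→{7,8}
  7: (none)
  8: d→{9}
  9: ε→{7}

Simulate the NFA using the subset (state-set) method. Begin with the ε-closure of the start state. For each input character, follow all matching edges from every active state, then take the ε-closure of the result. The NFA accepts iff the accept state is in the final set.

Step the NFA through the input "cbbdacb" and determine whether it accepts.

Answer: REJECT

Steps:
initial (ε-close {0}): {0,2,4}
'c' @ 1: {1,3,5,6,7,8}  (accept∈set)
'b' @ 2: {}  — no active states
rest 'bdacb' ignored (set empty)
end set {} — state 7 not in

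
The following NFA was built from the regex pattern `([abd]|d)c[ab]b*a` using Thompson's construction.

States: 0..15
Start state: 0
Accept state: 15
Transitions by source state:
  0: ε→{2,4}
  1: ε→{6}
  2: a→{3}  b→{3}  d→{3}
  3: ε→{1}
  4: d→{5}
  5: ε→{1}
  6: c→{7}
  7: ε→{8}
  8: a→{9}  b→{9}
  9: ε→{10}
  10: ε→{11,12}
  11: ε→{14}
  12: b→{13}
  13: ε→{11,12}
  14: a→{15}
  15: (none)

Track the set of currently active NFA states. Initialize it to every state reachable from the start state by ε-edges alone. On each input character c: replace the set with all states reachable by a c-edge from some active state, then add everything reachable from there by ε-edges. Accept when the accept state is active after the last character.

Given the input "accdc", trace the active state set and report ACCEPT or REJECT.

S₀ = ε-closure({0}) = {0,2,4}
'a' @ 1: {1,3,6}
'c' @ 2: {7,8}
'c' @ 3: {}  — no active states
rest 'dc' ignored (set empty)
after full input: {}  (accept=15 not in)

Answer: REJECT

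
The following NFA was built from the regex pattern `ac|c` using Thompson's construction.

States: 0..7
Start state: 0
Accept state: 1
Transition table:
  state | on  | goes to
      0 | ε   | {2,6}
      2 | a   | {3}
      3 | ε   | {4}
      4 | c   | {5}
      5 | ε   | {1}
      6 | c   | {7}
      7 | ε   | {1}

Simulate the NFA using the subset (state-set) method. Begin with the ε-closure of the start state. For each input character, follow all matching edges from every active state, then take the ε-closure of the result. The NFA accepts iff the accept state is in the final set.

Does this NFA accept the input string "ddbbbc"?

start: ε-closure({0}) = {0,2,6}
'd' @ 1: {}  — state set empty
rest 'dbbbc' ignored (set empty)
final: {}; accept 1 not in set

Answer: REJECT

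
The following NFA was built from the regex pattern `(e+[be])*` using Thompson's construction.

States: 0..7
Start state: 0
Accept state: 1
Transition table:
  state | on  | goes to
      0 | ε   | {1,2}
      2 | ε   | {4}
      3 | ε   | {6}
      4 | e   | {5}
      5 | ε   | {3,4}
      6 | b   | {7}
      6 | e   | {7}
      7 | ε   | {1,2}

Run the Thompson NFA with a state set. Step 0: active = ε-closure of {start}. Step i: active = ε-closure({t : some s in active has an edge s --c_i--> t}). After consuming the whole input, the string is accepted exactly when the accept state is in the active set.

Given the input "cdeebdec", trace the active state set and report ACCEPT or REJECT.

Answer: REJECT

Derivation:
initial (ε-close {0}): {0,1,2,4}
'c' @ 1: {}  — dead — no transitions
rest 'deebdec' ignored (set empty)
end set {} — state 1 not in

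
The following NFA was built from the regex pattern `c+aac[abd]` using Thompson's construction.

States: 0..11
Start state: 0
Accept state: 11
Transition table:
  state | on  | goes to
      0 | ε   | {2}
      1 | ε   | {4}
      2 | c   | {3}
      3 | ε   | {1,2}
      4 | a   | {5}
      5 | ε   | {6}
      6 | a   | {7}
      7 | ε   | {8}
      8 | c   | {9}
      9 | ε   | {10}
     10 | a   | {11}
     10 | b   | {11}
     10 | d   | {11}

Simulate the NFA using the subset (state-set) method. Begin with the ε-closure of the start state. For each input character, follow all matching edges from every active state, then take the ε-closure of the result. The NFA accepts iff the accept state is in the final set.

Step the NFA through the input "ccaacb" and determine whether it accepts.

Answer: ACCEPT

Trace:
start: ε-closure({0}) = {0,2}
'c' @ 1: {1,2,3,4}
'c' @ 2: {1,2,3,4}
'a' @ 3: {5,6}
'a' @ 4: {7,8}
'c' @ 5: {9,10}
'b' @ 6: {11}  ✓accept
after full input: {11}  (accept=11 in)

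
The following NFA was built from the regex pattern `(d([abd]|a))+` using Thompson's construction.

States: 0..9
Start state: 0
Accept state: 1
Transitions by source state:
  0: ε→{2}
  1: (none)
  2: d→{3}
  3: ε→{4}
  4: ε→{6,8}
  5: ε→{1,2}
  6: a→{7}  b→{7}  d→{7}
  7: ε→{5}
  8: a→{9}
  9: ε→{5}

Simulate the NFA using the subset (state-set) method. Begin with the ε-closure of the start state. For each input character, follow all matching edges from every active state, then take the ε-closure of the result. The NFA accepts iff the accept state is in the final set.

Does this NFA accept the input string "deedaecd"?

Answer: REJECT

Trace:
start: ε-closure({0}) = {0,2}
'd' @ 1: {3,4,6,8}
'e' @ 2: {}  — state set empty
rest 'edaecd' ignored (set empty)
end set {} — state 1 not in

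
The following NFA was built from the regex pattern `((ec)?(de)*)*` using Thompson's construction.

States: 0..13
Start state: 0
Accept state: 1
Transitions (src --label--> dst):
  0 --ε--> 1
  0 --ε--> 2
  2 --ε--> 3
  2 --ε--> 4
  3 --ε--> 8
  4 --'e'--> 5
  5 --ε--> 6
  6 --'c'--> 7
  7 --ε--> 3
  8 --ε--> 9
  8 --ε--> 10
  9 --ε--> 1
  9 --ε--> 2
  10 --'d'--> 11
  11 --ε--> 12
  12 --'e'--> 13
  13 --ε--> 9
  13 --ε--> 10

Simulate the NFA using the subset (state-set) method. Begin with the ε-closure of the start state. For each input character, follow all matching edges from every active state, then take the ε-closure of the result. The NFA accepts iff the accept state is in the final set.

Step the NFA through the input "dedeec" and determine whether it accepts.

Answer: ACCEPT

Steps:
initial (ε-close {0}): {0,1,2,3,4,8,9,10}
'd' @ 1: {11,12}
'e' @ 2: {1,2,3,4,8,9,10,13}  [accepting]
'd' @ 3: {11,12}
'e' @ 4: {1,2,3,4,8,9,10,13}  [accepting]
'e' @ 5: {5,6}
'c' @ 6: {1,2,3,4,7,8,9,10}  [accepting]
end set {1,2,3,4,7,8,9,10} — state 1 in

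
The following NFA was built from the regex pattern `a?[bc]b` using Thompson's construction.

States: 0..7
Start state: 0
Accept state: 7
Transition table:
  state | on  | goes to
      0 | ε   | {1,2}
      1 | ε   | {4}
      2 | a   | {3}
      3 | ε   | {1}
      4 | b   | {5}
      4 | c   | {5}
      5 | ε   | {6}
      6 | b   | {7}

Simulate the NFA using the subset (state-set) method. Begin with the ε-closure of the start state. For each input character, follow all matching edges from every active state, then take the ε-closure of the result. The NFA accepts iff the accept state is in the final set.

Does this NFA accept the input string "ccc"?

Answer: REJECT

Steps:
initial (ε-close {0}): {0,1,2,4}
'c' @ 1: {5,6}
'c' @ 2: {}  — state set empty
rest 'c' ignored (set empty)
end set {} — state 7 not in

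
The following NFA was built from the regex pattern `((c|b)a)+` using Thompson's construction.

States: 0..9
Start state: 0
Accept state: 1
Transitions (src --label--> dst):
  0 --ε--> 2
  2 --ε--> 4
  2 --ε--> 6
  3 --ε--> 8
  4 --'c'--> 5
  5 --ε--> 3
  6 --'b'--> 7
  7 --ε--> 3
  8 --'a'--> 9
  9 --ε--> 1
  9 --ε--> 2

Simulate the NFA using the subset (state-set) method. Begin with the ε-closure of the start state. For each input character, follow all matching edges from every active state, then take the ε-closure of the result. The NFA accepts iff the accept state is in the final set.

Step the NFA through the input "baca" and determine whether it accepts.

Answer: ACCEPT

Derivation:
initial (ε-close {0}): {0,2,4,6}
'b' @ 1: {3,7,8}
'a' @ 2: {1,2,4,6,9}  [accepting]
'c' @ 3: {3,5,8}
'a' @ 4: {1,2,4,6,9}  [accepting]
final: {1,2,4,6,9}; accept 1 in set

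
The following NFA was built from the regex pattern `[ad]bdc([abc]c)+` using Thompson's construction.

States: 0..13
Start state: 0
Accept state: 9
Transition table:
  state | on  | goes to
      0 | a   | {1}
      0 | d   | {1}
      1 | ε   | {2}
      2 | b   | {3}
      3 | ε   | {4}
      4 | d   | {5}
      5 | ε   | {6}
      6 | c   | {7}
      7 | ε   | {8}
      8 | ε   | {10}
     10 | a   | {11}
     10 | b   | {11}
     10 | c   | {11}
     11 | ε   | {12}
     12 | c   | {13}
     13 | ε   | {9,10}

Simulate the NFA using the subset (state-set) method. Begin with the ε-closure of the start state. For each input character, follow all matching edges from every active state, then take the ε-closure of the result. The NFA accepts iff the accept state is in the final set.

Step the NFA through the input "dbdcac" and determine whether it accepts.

start: ε-closure({0}) = {0}
'd' @ 1: {1,2}
'b' @ 2: {3,4}
'd' @ 3: {5,6}
'c' @ 4: {7,8,10}
'a' @ 5: {11,12}
'c' @ 6: {9,10,13}  ✓accept
after full input: {9,10,13}  (accept=9 in)

Answer: ACCEPT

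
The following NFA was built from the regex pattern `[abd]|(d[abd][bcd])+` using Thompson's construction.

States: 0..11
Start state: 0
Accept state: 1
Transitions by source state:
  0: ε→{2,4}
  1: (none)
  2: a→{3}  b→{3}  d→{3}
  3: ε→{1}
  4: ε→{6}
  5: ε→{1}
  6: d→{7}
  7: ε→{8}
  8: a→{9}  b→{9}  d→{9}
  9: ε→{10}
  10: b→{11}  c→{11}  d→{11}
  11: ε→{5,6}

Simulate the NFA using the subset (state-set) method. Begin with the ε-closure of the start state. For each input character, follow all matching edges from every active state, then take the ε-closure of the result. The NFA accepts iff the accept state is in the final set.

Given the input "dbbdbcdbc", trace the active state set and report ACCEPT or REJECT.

Answer: ACCEPT

Steps:
initial (ε-close {0}): {0,2,4,6}
'd' @ 1: {1,3,7,8}  [accepting]
'b' @ 2: {9,10}
'b' @ 3: {1,5,6,11}  [accepting]
'd' @ 4: {7,8}
'b' @ 5: {9,10}
'c' @ 6: {1,5,6,11}  [accepting]
'd' @ 7: {7,8}
'b' @ 8: {9,10}
'c' @ 9: {1,5,6,11}  [accepting]
final: {1,5,6,11}; accept 1 in set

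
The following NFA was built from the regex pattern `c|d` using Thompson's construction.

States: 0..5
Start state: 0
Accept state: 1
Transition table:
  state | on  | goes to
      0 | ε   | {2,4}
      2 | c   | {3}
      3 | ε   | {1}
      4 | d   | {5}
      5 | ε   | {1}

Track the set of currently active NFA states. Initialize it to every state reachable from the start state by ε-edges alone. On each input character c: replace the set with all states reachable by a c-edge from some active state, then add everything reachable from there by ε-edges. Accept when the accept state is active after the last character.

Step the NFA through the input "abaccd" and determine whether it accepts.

S₀ = ε-closure({0}) = {0,2,4}
'a' @ 1: {}  — state set empty
rest 'baccd' ignored (set empty)
end set {} — state 1 not in

Answer: REJECT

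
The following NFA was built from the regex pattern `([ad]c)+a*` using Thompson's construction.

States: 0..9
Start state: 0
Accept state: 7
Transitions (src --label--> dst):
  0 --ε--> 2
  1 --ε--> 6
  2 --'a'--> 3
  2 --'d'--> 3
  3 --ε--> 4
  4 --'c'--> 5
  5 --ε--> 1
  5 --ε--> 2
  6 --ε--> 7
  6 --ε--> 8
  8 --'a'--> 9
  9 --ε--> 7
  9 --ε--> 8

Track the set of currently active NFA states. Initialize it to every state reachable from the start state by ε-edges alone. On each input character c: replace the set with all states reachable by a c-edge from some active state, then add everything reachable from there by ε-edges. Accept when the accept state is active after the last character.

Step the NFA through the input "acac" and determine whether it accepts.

start: ε-closure({0}) = {0,2}
'a' @ 1: {3,4}
'c' @ 2: {1,2,5,6,7,8}  (accept∈set)
'a' @ 3: {3,4,7,8,9}  (accept∈set)
'c' @ 4: {1,2,5,6,7,8}  (accept∈set)
end set {1,2,5,6,7,8} — state 7 in

Answer: ACCEPT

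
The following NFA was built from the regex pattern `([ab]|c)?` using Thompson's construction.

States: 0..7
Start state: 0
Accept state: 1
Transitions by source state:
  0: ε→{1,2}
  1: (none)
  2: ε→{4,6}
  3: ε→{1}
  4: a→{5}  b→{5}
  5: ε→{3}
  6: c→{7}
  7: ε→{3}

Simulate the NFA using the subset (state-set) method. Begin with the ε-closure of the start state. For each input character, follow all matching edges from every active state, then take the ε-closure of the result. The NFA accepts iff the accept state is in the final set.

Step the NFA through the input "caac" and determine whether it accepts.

S₀ = ε-closure({0}) = {0,1,2,4,6}
'c' @ 1: {1,3,7}  (accept∈set)
'a' @ 2: {}  — no active states
rest 'ac' ignored (set empty)
end set {} — state 1 not in

Answer: REJECT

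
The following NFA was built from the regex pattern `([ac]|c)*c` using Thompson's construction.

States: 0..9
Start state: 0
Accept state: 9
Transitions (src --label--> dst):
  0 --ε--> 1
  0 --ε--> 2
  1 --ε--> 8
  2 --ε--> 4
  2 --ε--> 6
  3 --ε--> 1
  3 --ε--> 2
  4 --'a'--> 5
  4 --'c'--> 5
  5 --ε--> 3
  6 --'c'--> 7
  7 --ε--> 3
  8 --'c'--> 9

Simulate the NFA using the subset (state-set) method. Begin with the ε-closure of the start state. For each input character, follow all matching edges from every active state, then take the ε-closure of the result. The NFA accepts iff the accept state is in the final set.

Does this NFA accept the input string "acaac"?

start: ε-closure({0}) = {0,1,2,4,6,8}
'a' @ 1: {1,2,3,4,5,6,8}
'c' @ 2: {1,2,3,4,5,6,7,8,9}  [accepting]
'a' @ 3: {1,2,3,4,5,6,8}
'a' @ 4: {1,2,3,4,5,6,8}
'c' @ 5: {1,2,3,4,5,6,7,8,9}  [accepting]
end set {1,2,3,4,5,6,7,8,9} — state 9 in

Answer: ACCEPT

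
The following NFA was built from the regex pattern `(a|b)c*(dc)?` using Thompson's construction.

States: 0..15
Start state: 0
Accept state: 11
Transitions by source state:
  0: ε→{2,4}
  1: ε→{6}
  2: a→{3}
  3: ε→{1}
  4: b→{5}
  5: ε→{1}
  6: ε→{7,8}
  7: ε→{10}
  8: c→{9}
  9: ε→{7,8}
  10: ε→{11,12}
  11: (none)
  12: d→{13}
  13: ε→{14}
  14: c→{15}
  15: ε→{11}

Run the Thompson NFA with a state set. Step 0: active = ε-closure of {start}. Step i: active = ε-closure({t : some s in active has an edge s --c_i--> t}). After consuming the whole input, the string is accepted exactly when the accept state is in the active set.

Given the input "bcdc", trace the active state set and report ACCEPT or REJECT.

S₀ = ε-closure({0}) = {0,2,4}
'b' @ 1: {1,5,6,7,8,10,11,12}  (accept∈set)
'c' @ 2: {7,8,9,10,11,12}  (accept∈set)
'd' @ 3: {13,14}
'c' @ 4: {11,15}  (accept∈set)
final: {11,15}; accept 11 in set

Answer: ACCEPT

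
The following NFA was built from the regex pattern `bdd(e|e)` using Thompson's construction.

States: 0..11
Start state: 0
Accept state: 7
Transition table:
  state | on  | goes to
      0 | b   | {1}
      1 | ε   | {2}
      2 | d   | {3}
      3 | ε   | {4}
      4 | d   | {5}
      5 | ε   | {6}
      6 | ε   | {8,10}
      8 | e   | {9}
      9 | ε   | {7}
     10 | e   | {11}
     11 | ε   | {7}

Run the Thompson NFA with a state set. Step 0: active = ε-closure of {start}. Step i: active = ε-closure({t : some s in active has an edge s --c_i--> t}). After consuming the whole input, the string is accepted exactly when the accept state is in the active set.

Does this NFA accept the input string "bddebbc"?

Answer: REJECT

Trace:
initial (ε-close {0}): {0}
'b' @ 1: {1,2}
'd' @ 2: {3,4}
'd' @ 3: {5,6,8,10}
'e' @ 4: {7,9,11}  ✓accept
'b' @ 5: {}  — no active states
rest 'bc' ignored (set empty)
after full input: {}  (accept=7 not in)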